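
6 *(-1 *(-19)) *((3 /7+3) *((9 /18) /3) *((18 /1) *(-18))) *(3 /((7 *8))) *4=-221616 /49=-4522.78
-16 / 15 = -1.07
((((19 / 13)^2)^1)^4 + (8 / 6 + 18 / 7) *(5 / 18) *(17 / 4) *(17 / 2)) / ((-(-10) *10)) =74007113883637 / 123338485015200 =0.60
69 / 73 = 0.95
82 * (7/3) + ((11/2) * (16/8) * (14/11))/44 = 12649/66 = 191.65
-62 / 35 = -1.77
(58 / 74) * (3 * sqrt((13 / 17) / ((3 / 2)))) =29 * sqrt(1326) / 629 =1.68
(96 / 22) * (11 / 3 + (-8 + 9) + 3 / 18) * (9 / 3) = 696 / 11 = 63.27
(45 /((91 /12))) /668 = 135 /15197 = 0.01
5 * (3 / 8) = 15 / 8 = 1.88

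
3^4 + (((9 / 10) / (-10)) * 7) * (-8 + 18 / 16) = 85.33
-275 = -275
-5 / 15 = -0.33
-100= -100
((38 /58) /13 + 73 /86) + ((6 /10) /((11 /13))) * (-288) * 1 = -362560379 /1783210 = -203.32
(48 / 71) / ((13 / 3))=144 / 923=0.16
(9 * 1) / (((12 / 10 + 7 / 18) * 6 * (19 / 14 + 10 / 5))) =1890 / 6721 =0.28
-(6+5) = -11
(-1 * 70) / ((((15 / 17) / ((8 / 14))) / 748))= -101728 / 3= -33909.33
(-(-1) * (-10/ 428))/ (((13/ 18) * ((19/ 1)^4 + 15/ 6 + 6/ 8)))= -180/ 725124127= -0.00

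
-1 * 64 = -64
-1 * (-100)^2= -10000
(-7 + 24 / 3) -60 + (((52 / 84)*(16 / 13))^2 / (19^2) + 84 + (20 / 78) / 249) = 477211121 / 19086431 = 25.00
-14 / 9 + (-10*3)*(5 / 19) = -1616 / 171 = -9.45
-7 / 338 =-0.02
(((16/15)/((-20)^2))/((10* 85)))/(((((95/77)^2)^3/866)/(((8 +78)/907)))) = 7761232589754182/106259829952001953125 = 0.00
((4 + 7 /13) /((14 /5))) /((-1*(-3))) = 295 /546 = 0.54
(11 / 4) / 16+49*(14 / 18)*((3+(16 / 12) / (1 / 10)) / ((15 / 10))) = 2152187 / 5184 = 415.16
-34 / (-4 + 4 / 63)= 1071 / 124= 8.64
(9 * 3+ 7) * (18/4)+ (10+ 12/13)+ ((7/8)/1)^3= 1095531/6656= 164.59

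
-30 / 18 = -5 / 3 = -1.67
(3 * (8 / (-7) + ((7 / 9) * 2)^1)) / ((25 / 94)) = 4.66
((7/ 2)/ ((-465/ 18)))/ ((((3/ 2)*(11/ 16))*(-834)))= 112/ 710985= 0.00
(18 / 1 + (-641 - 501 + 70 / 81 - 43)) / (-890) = 94457 / 72090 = 1.31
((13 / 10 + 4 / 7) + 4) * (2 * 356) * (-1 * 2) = -292632 / 35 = -8360.91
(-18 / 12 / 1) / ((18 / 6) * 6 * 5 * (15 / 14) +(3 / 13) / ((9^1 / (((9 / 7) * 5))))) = -91 / 5860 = -0.02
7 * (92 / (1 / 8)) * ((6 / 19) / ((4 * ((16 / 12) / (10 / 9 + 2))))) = 18032 / 19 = 949.05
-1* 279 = -279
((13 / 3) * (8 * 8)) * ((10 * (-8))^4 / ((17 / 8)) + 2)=90876596096 / 17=5345682123.29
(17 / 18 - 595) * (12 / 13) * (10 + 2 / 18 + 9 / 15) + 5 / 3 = -10305127 / 1755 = -5871.87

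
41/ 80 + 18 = 1481/ 80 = 18.51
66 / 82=33 / 41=0.80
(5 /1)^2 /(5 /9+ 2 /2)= 225 /14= 16.07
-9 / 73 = -0.12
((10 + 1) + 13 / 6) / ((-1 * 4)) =-79 / 24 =-3.29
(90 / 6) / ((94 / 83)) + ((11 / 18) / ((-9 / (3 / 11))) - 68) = -69508 / 1269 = -54.77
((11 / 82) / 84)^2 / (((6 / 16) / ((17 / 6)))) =2057 / 106750224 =0.00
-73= -73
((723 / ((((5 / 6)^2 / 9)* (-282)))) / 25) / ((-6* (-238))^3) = -0.00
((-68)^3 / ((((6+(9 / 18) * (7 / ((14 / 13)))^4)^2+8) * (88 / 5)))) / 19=-11837440 / 10164078177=-0.00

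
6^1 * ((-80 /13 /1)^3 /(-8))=384000 /2197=174.78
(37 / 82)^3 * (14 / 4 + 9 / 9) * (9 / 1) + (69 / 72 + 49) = 177581237 / 3308208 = 53.68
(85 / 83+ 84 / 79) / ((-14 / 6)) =-41061 / 45899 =-0.89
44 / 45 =0.98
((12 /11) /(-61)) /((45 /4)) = -16 /10065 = -0.00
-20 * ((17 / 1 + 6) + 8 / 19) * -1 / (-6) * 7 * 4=-124600 / 57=-2185.96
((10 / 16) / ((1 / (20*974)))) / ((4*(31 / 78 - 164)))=-474825 / 25522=-18.60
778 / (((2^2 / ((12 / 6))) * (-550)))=-389 / 550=-0.71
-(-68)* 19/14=646/7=92.29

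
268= 268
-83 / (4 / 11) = -913 / 4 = -228.25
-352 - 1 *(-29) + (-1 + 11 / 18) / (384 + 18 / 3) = -2267467 / 7020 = -323.00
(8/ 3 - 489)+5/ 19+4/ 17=-470774/ 969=-485.83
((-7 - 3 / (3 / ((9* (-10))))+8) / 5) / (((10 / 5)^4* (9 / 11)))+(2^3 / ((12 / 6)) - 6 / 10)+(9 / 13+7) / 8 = 53837 / 9360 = 5.75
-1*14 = -14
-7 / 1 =-7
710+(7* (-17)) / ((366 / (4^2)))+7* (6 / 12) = 259237 / 366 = 708.30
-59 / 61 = -0.97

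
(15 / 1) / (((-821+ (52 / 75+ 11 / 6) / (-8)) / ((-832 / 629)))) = 14976000 / 619929191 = 0.02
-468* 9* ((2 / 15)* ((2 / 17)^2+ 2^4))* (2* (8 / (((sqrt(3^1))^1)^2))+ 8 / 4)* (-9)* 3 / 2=1286546976 / 1445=890343.93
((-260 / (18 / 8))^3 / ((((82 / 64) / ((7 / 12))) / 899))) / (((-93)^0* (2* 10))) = -2831507660800 / 89667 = -31578034.96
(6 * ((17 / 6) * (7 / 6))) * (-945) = -37485 / 2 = -18742.50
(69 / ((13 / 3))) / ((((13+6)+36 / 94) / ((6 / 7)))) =58374 / 82901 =0.70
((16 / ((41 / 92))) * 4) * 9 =52992 / 41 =1292.49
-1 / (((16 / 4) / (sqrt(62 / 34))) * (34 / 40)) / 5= -sqrt(527) / 289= -0.08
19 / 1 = 19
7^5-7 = 16800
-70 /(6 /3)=-35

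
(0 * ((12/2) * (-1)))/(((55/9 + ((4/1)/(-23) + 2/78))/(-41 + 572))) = 0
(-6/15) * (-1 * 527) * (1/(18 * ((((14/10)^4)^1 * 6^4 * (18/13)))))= 856375/504094752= 0.00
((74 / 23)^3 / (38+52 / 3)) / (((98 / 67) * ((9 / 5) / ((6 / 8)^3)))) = 152718795 / 1583462048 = 0.10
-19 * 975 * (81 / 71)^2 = -121542525 / 5041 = -24110.80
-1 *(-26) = 26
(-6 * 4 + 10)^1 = -14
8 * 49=392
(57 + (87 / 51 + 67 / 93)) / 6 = 93953 / 9486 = 9.90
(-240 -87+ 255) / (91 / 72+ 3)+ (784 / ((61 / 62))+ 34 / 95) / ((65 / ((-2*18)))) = -53011088568 / 115639225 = -458.42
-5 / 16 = -0.31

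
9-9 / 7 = 54 / 7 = 7.71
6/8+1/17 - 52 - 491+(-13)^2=-25377/68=-373.19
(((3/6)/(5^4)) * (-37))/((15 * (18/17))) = -629/337500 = -0.00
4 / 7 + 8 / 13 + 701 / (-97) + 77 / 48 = -1879441 / 423696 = -4.44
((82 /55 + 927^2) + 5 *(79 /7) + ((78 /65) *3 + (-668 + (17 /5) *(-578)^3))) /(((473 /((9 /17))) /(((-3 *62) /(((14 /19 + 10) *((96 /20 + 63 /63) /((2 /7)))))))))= 1338173914323798 /2136710807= 626277.51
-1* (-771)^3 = 458314011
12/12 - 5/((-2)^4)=11/16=0.69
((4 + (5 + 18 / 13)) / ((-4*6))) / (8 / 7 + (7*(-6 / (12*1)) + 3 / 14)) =21 / 104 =0.20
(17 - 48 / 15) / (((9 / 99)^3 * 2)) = 91839 / 10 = 9183.90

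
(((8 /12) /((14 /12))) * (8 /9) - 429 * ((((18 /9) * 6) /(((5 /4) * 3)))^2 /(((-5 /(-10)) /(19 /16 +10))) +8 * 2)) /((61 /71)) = -11759066576 /96075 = -122394.66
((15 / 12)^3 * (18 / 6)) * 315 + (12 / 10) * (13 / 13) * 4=592161 / 320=1850.50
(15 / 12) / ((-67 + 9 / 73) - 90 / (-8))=-365 / 16243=-0.02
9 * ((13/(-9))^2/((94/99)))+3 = 2141/94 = 22.78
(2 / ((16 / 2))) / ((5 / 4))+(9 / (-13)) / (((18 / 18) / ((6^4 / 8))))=-7277 / 65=-111.95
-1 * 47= -47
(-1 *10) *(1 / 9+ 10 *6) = -5410 / 9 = -601.11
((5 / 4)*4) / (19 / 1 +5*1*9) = 5 / 64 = 0.08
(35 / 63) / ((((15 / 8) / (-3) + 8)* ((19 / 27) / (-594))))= -71280 / 1121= -63.59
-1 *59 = -59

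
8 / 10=4 / 5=0.80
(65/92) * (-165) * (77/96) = -275275/2944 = -93.50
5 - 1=4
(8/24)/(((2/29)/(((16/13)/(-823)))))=-0.01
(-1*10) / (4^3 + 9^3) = -10 / 793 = -0.01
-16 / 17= -0.94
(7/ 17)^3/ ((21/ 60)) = 0.20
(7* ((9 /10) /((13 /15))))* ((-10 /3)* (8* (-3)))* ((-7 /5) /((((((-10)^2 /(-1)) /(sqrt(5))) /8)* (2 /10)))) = 21168* sqrt(5) /65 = 728.20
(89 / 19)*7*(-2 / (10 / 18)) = -11214 / 95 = -118.04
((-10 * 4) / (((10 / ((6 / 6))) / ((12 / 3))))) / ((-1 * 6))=8 / 3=2.67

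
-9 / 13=-0.69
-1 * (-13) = 13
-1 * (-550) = 550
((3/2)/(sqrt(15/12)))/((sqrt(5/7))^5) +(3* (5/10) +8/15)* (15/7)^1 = 147* sqrt(7)/125 +61/14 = 7.47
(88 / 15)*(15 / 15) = 88 / 15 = 5.87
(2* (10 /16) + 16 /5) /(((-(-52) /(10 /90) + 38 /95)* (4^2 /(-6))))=-267 /74944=-0.00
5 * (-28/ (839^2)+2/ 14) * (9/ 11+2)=9916125/ 4927447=2.01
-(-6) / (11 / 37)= 20.18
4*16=64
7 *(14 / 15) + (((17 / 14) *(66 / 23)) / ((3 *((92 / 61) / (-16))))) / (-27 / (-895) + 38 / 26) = -416209609 / 241009755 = -1.73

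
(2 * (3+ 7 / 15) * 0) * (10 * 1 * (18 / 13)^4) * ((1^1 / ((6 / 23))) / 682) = 0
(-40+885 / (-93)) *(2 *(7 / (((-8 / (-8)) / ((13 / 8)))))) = -139685 / 124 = -1126.49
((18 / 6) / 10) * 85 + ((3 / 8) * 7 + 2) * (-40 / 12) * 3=-83 / 4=-20.75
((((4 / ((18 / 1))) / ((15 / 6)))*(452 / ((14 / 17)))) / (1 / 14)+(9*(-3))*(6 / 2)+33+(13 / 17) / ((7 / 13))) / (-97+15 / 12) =-6.65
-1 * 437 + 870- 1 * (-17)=450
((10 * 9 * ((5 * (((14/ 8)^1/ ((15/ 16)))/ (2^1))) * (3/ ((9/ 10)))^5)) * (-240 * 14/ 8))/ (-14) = 140000000/ 27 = 5185185.19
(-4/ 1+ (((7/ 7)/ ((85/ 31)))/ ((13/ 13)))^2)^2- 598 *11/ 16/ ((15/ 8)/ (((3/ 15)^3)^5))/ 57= 32588012766082721306/ 2179274139404296875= 14.95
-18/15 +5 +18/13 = 337/65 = 5.18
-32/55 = -0.58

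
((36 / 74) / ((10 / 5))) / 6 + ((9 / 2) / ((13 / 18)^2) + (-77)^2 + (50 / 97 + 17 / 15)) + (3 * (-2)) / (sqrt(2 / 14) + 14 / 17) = 578 * sqrt(7) / 361 + 38953784570989 / 6568839030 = 5934.32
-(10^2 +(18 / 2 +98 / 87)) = -9581 / 87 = -110.13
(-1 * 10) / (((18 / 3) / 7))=-35 / 3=-11.67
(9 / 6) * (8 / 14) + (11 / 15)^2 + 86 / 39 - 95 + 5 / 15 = -1864589 / 20475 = -91.07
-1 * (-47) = 47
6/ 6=1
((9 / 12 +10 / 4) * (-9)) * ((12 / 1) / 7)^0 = -29.25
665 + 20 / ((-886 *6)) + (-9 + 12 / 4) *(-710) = 6545320 / 1329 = 4925.00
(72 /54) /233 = 4 /699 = 0.01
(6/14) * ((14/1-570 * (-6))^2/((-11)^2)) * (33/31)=106131204/2387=44462.17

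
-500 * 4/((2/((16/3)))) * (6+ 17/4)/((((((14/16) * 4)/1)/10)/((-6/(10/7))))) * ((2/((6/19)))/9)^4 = 85490576000/531441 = 160865.60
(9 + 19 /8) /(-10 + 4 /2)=-91 /64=-1.42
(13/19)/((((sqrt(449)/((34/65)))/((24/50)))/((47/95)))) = 19176 * sqrt(449)/101305625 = 0.00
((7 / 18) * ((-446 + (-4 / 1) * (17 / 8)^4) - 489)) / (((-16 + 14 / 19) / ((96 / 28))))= 6592753 / 74240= 88.80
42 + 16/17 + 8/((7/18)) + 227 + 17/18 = 291.46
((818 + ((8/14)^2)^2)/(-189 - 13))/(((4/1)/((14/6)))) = -2.36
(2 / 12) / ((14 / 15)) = 5 / 28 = 0.18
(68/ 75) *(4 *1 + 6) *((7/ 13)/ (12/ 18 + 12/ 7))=3332/ 1625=2.05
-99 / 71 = -1.39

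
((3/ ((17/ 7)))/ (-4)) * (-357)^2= -157437/ 4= -39359.25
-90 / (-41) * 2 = 180 / 41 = 4.39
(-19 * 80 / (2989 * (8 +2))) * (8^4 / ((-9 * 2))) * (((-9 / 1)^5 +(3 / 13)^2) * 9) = -3106507456512 / 505141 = -6149782.85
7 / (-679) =-1 / 97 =-0.01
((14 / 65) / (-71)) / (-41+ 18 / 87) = 58 / 779935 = 0.00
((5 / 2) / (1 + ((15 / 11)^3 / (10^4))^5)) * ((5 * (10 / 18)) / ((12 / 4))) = 855500425096325324800000000 / 369576183641612540701020489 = 2.31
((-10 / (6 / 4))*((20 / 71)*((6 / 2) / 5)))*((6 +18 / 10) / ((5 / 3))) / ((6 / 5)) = -312 / 71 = -4.39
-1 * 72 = -72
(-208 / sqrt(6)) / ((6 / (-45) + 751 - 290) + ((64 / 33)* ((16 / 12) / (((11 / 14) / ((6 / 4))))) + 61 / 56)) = -3523520* sqrt(6) / 47454963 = -0.18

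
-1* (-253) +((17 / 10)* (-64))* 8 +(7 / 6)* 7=-18277 / 30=-609.23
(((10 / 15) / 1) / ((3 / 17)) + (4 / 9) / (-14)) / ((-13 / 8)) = -1888 / 819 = -2.31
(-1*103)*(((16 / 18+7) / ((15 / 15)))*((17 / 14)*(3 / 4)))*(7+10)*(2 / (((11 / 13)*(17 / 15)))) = -8080865 / 308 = -26236.57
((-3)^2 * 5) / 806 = 0.06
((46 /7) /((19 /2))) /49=92 /6517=0.01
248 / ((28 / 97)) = 6014 / 7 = 859.14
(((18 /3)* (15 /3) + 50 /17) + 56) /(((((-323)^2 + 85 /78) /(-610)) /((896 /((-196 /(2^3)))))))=2630983680 /138341699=19.02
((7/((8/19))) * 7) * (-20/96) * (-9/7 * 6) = 5985/32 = 187.03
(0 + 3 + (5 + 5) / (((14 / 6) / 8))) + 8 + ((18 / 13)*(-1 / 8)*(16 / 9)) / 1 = 4093 / 91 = 44.98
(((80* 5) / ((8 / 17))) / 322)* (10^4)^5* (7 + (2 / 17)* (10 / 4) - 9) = -72500000000000000000000 / 161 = -450310559006211180124.22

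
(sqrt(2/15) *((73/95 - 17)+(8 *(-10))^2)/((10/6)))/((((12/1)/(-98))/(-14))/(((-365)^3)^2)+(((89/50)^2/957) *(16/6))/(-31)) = -350216746764938484047520750 *sqrt(30)/390602392736894745593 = -4910917.49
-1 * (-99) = 99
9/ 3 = 3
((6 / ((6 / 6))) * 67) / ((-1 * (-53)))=402 / 53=7.58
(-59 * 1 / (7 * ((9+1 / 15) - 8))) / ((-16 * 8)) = 885 / 14336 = 0.06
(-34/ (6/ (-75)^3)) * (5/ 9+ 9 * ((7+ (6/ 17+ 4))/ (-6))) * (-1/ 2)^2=-78765625/ 8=-9845703.12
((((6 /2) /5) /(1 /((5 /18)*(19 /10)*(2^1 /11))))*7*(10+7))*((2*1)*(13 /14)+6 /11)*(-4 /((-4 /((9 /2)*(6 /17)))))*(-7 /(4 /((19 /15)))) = -280497 /4840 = -57.95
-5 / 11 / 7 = -5 / 77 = -0.06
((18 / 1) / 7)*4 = 72 / 7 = 10.29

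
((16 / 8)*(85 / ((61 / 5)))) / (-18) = -425 / 549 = -0.77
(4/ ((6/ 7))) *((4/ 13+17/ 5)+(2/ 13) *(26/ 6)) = 11942/ 585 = 20.41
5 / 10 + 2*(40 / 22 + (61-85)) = -965 / 22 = -43.86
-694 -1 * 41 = -735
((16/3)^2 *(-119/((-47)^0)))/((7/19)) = -82688/9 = -9187.56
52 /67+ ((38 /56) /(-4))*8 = -545 /938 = -0.58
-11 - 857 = -868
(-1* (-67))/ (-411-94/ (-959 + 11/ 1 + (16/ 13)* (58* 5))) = -257414/ 1578451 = -0.16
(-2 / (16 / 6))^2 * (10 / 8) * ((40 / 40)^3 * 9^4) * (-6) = -885735 / 32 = -27679.22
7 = 7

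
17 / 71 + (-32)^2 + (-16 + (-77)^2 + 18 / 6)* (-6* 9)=-22609223 / 71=-318439.76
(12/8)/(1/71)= 213/2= 106.50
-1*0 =0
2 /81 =0.02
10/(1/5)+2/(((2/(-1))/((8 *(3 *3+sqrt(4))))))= -38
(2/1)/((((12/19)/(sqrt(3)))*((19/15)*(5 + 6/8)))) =10*sqrt(3)/23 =0.75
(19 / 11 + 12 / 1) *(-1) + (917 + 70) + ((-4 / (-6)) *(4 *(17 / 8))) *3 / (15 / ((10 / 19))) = 610616 / 627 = 973.87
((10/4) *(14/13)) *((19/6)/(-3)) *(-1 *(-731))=-486115/234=-2077.41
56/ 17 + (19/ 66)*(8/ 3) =4.06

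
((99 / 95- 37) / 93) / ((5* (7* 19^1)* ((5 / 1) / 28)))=-13664 / 4196625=-0.00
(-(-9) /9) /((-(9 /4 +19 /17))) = -68 /229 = -0.30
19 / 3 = 6.33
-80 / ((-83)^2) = -0.01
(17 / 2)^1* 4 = 34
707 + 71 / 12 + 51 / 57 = 162749 / 228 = 713.81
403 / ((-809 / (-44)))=17732 / 809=21.92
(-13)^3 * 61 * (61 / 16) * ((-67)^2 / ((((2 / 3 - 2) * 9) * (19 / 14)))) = 256884187651 / 1824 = 140835629.19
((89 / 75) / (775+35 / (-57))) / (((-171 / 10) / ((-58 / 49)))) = 2581 / 24332175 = 0.00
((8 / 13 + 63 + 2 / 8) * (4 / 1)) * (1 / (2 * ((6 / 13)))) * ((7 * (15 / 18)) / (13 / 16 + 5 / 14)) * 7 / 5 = 1932.32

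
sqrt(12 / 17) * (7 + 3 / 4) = 31 * sqrt(51) / 34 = 6.51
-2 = -2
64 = 64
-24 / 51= -8 / 17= -0.47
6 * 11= 66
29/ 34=0.85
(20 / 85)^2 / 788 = 4 / 56933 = 0.00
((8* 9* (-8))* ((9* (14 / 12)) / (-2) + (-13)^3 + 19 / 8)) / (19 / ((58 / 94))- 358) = -12248904 / 3163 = -3872.56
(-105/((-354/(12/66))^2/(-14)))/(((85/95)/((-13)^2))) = 1573390/21481251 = 0.07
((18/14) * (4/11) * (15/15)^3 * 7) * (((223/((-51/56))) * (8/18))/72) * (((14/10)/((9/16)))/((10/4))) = -5594624/1136025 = -4.92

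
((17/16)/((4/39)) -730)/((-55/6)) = 12561/160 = 78.51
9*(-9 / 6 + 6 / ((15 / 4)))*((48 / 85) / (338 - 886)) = -54 / 58225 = -0.00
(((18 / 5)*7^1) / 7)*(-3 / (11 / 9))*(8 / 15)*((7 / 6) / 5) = -1512 / 1375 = -1.10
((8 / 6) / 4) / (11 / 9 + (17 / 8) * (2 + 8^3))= 12 / 39365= 0.00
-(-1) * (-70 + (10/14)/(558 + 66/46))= -70.00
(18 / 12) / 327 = 1 / 218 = 0.00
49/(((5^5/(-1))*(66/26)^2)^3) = -236513641/39412474639892578125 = -0.00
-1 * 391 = -391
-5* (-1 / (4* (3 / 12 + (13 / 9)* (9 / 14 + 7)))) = 63 / 569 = 0.11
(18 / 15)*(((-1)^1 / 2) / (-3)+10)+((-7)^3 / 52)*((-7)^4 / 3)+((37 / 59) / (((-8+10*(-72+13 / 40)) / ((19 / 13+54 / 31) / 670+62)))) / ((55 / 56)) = -5266.98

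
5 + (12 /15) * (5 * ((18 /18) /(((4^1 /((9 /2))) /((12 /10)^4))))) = 8957 /625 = 14.33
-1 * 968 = -968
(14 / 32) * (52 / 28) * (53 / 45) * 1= 689 / 720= 0.96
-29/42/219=-29/9198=-0.00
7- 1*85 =-78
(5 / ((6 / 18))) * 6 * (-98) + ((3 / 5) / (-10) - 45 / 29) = -12791337 / 1450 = -8821.61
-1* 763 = -763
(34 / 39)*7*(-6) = -476 / 13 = -36.62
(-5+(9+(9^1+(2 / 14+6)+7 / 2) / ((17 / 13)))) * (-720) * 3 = -4692600 / 119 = -39433.61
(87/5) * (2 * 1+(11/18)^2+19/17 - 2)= 238177/9180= 25.95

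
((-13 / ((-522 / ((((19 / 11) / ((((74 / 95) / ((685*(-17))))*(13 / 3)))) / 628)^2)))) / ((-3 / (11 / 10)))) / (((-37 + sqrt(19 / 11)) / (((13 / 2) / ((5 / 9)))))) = 10603387670415*sqrt(209) / 16578347127046144 + 10603387670415 / 40733039624192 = 0.27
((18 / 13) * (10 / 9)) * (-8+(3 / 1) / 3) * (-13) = 140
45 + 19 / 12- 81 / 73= 39835 / 876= 45.47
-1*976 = -976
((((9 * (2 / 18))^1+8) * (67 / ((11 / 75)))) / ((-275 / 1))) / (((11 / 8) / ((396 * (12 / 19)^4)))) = -10803290112 / 15768841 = -685.10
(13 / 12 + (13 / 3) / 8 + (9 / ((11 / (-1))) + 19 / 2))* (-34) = -15419 / 44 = -350.43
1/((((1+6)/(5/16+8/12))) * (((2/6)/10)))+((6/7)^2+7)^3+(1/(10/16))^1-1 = 2200169361/4705960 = 467.53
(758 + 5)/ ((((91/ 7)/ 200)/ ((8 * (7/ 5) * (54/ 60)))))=1538208/ 13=118323.69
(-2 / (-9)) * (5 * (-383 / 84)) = -1915 / 378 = -5.07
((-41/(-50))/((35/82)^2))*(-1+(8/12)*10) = 2343314/91875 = 25.51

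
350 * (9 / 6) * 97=50925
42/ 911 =0.05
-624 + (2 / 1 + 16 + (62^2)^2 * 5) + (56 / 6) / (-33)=7314226298 / 99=73881073.72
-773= -773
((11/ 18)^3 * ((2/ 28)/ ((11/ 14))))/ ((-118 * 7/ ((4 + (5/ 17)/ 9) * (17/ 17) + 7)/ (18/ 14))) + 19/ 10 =340303721/ 179140815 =1.90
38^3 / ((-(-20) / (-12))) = -164616 / 5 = -32923.20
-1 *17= -17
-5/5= -1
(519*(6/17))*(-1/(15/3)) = -3114/85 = -36.64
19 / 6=3.17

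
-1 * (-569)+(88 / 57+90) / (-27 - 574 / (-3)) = 5335041 / 9367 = 569.56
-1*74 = -74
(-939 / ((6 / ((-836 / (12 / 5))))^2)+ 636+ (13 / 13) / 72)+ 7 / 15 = -3417350851 / 1080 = -3164213.75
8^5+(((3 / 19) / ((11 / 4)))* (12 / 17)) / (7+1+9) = 1979220112 / 60401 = 32768.00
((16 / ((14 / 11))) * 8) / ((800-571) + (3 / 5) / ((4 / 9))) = 14080 / 32249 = 0.44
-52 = -52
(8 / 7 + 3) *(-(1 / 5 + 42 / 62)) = -3944 / 1085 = -3.64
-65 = -65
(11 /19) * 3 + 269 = 5144 /19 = 270.74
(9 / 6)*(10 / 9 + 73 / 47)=1127 / 282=4.00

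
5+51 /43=266 /43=6.19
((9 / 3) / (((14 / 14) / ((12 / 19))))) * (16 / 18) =32 / 19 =1.68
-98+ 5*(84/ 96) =-749/ 8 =-93.62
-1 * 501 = -501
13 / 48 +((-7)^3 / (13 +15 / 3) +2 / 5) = -18.38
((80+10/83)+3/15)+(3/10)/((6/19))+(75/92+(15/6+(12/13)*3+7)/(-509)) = 10365900017/126318530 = 82.06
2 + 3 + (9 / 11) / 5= 284 / 55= 5.16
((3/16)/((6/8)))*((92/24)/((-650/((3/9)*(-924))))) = 1771/3900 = 0.45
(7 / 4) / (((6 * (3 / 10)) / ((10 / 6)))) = 1.62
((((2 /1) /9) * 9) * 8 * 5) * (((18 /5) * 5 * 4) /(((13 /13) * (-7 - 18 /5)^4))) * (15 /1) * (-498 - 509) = -1026000000 /148877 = -6891.60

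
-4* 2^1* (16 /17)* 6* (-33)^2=-836352 /17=-49197.18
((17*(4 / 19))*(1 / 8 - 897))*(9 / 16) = -1097775 / 608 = -1805.55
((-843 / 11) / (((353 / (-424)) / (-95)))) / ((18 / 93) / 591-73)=69123178760 / 577025449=119.79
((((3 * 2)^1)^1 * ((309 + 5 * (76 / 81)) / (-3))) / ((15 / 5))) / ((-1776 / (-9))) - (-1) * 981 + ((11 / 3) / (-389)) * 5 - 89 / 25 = 227648269979 / 233166600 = 976.33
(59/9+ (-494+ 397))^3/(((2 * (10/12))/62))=-33439894928/1215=-27522547.27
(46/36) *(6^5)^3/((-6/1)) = -100131987456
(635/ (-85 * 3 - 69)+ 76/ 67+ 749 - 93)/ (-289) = -14222527/ 6273612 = -2.27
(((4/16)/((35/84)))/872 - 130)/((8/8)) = -130.00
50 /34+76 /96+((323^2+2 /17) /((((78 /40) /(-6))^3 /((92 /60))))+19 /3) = -4177163239121 /896376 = -4660056.98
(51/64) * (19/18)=323/384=0.84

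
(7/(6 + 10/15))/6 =7/40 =0.18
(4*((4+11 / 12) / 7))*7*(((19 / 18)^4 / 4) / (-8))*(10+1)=-84578329 / 10077696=-8.39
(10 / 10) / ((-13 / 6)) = -6 / 13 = -0.46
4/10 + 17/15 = 23/15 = 1.53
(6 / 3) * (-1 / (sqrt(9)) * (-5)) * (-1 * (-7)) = 70 / 3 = 23.33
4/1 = 4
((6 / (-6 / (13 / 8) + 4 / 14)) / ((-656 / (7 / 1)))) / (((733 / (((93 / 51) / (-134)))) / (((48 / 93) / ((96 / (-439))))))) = 279643 / 339565240640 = 0.00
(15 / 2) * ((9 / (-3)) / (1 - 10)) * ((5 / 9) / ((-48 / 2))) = -25 / 432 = -0.06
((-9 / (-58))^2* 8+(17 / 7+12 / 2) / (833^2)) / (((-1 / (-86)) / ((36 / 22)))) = 1218151765260 / 44934169973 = 27.11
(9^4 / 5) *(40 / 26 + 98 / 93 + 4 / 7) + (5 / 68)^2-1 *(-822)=324369550577 / 65221520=4973.35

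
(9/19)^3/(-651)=-243/1488403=-0.00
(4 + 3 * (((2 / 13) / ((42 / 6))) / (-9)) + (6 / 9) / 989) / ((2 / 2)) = 1078192 / 269997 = 3.99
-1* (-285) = 285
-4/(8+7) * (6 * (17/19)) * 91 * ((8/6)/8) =-6188/285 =-21.71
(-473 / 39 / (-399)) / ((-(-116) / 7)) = 473 / 257868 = 0.00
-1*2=-2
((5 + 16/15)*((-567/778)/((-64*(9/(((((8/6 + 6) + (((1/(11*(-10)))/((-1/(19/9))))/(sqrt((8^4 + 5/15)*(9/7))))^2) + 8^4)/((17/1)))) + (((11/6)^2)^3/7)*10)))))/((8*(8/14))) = 7006940648917386994341/25168408392017128548323200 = 0.00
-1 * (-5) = 5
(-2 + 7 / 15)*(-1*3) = 23 / 5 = 4.60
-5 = -5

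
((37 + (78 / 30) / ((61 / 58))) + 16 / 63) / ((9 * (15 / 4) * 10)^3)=6106696 / 5909513203125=0.00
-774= -774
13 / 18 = 0.72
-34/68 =-1/2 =-0.50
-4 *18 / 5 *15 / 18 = -12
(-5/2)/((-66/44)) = 5/3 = 1.67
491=491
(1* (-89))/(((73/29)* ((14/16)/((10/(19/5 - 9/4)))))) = -4129600/15841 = -260.69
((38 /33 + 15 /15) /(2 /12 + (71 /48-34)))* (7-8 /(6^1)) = -19312 /51249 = -0.38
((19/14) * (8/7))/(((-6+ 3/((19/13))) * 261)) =-1444/959175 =-0.00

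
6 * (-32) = -192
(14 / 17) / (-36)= -7 / 306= -0.02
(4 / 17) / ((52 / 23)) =23 / 221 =0.10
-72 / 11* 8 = -576 / 11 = -52.36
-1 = -1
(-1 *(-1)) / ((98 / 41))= 0.42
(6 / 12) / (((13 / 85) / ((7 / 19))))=595 / 494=1.20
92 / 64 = 23 / 16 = 1.44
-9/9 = -1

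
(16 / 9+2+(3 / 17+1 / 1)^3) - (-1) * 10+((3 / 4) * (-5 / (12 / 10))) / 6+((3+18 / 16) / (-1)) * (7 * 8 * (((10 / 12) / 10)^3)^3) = 125780598291011 / 8450000289792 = 14.89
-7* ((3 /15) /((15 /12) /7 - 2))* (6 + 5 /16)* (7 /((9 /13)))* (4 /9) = 450359 /20655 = 21.80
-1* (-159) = 159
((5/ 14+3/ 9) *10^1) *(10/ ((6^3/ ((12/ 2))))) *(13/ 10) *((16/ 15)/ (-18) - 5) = -257491/ 20412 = -12.61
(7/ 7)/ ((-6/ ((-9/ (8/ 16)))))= 3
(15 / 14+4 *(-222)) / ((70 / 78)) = -484263 / 490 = -988.29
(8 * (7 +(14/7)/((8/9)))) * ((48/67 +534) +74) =3018016/67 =45045.01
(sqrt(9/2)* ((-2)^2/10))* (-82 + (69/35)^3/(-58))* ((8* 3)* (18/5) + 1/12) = -1059811784701* sqrt(2)/248675000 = -6027.14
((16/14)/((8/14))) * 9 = 18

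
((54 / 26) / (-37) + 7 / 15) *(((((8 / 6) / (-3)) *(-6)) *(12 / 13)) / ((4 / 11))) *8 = 2085248 / 93795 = 22.23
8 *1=8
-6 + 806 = 800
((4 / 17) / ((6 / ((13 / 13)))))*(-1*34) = -4 / 3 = -1.33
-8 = -8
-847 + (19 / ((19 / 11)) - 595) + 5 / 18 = -25753 / 18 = -1430.72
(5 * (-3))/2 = -15/2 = -7.50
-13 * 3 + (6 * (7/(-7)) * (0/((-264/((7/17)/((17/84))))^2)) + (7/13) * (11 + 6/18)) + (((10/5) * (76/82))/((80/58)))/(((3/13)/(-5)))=-198325/3198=-62.02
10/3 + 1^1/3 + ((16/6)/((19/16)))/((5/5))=337/57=5.91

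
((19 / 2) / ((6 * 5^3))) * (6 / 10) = 0.01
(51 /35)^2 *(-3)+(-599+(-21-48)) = -826103 /1225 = -674.37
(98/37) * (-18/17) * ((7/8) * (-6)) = 9261/629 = 14.72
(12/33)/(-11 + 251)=1/660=0.00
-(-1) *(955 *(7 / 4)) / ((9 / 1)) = 6685 / 36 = 185.69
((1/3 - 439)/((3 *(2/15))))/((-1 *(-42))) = -235/9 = -26.11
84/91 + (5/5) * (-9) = -105/13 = -8.08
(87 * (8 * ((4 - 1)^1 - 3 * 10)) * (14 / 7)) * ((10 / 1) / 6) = -62640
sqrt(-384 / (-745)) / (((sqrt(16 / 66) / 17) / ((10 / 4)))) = 102 * sqrt(8195) / 149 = 61.97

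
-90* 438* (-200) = 7884000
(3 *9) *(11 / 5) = 297 / 5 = 59.40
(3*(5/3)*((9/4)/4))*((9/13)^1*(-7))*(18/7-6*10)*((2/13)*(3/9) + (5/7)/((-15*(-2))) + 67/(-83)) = -900312165/1571024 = -573.07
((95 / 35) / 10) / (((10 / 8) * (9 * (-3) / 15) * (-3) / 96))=3.86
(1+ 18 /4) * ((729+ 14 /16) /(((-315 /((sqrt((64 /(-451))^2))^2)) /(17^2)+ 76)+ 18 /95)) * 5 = 205196473600 /225560377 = 909.72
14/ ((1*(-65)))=-14/ 65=-0.22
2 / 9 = 0.22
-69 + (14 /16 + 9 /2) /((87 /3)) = -15965 /232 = -68.81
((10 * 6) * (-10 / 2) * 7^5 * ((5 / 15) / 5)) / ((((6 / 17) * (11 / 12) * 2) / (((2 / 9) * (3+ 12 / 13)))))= -194288920 / 429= -452887.93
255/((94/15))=3825/94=40.69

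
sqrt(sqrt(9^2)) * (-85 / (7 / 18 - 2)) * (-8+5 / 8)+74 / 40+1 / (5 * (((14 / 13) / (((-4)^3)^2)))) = -82164 / 203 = -404.75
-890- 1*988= -1878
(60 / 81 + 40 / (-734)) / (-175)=-272 / 69363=-0.00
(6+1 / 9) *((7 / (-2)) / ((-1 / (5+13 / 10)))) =539 / 4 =134.75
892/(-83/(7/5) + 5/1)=-1561/95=-16.43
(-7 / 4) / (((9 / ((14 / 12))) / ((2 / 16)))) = -0.03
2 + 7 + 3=12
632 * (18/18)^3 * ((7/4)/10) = 553/5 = 110.60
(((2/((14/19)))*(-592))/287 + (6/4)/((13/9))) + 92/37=-4008057/1932658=-2.07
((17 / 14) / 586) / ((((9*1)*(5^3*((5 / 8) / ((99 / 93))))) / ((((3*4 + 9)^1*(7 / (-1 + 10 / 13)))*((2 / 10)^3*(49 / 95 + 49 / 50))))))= -24181157 / 1011193359375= -0.00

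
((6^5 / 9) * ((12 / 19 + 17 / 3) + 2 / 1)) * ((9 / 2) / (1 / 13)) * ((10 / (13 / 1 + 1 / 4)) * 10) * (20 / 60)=1062547200 / 1007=1055161.07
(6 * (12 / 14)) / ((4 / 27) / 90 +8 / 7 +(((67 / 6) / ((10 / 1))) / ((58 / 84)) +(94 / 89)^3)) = 1788449955480 / 1370126953789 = 1.31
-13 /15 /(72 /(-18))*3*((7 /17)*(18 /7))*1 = 117 /170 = 0.69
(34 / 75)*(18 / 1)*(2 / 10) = 204 / 125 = 1.63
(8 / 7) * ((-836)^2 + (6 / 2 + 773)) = 799625.14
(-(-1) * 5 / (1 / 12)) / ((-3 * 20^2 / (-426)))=213 / 10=21.30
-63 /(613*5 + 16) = -21 /1027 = -0.02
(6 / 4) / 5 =3 / 10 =0.30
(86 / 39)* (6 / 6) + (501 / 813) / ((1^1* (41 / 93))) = 1561255 / 433329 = 3.60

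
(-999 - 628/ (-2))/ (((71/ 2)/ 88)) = -120560/ 71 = -1698.03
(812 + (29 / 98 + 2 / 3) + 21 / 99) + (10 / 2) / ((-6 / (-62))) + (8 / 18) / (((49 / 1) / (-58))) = 1197941 / 1386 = 864.32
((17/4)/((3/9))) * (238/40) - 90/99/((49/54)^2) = 74.76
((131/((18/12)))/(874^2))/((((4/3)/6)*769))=393/587420644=0.00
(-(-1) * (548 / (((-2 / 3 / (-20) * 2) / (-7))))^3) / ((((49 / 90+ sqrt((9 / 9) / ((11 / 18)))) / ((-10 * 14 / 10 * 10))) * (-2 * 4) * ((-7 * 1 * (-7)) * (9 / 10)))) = 3667248220482000000 / 119389-1837026010260000000 * sqrt(22) / 119389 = -41454133372815.43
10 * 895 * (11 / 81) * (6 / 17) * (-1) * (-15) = 984500 / 153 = 6434.64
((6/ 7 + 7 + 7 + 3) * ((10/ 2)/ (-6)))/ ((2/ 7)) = -625/ 12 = -52.08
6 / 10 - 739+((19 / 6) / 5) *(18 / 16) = -11803 / 16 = -737.69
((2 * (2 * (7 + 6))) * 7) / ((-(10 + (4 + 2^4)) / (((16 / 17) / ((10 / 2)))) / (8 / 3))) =-23296 / 3825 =-6.09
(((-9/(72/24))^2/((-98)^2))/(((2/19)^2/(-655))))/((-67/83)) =176631885/2573872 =68.62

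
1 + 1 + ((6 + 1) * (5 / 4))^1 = 43 / 4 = 10.75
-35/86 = -0.41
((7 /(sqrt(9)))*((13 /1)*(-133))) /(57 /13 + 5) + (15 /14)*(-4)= -1112353 /2562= -434.17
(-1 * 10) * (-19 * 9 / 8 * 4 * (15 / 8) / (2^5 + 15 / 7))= 89775 / 1912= 46.95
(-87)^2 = 7569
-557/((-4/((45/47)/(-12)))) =-8355/752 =-11.11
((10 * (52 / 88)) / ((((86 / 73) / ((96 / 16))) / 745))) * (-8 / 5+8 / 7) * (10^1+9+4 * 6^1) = -33936240 / 77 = -440730.39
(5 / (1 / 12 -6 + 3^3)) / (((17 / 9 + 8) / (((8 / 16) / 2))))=135 / 22517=0.01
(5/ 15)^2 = 1/ 9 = 0.11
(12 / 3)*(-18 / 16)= -9 / 2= -4.50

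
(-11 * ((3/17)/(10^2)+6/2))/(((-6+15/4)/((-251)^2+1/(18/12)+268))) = 394612911/425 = 928500.97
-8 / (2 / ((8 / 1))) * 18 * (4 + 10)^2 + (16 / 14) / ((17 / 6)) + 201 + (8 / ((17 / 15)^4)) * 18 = -65835527841 / 584647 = -112607.31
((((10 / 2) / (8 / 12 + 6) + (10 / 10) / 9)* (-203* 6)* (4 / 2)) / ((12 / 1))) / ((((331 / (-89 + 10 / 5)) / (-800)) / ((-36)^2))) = -15767740800 / 331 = -47636679.15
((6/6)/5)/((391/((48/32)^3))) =27/15640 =0.00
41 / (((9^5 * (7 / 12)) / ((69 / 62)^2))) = 21689 / 14711949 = 0.00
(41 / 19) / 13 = 41 / 247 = 0.17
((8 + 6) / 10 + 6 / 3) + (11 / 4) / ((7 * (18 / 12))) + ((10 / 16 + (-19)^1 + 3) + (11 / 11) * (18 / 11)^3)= -7.33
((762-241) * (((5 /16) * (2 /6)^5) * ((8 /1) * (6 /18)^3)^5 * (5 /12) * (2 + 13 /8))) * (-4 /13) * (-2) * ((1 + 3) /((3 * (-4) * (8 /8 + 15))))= -12087200 /407953774917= -0.00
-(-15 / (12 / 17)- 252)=1093 / 4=273.25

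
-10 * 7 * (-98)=6860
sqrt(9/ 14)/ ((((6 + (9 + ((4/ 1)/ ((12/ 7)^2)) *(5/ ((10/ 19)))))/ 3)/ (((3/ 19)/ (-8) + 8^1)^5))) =212710546411520733 *sqrt(14)/ 285540725743616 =2787.31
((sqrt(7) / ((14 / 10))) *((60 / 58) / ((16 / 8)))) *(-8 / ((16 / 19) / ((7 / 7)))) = -1425 *sqrt(7) / 406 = -9.29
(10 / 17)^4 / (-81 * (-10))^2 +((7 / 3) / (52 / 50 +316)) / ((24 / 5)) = 17760766225 / 11582132355216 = 0.00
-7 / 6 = -1.17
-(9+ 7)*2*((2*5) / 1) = -320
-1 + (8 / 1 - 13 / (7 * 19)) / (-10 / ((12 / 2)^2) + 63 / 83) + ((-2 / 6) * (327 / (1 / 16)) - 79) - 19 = -174670367 / 95627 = -1826.58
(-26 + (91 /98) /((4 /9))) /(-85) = 1339 /4760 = 0.28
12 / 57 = 4 / 19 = 0.21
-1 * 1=-1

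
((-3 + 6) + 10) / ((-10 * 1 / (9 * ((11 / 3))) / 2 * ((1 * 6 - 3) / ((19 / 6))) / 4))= -5434 / 15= -362.27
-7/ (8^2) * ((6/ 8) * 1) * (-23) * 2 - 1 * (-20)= 3043/ 128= 23.77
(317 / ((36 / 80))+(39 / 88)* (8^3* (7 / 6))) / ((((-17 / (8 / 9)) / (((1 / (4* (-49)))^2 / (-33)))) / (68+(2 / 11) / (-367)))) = 774678508 / 284998486311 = 0.00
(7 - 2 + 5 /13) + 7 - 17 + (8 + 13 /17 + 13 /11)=12960 /2431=5.33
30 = 30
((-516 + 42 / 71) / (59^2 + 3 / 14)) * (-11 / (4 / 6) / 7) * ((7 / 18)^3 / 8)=7670509 / 2989722528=0.00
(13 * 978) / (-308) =-6357 / 154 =-41.28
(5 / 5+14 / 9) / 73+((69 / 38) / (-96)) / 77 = 2138425 / 61516224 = 0.03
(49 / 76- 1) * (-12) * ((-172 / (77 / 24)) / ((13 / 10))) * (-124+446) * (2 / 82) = -153809280 / 111397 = -1380.73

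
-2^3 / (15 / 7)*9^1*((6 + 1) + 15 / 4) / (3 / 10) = -1204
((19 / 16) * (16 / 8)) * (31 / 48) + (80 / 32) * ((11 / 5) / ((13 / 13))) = 7.03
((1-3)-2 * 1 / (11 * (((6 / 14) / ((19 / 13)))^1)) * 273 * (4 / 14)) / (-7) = 554 / 77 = 7.19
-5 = -5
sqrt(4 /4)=1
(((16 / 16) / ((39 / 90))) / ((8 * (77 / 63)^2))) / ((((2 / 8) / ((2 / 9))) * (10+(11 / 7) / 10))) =2100 / 124267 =0.02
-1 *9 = -9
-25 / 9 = -2.78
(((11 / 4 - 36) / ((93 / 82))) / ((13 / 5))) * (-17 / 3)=463505 / 7254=63.90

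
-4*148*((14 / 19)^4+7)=-4318.51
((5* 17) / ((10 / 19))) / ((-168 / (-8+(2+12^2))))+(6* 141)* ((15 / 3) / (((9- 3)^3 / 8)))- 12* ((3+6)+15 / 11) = -185461 / 1848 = -100.36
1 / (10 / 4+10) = 2 / 25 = 0.08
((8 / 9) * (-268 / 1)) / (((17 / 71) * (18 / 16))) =-1217792 / 1377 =-884.38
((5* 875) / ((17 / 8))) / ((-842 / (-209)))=3657500 / 7157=511.04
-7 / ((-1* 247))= 7 / 247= 0.03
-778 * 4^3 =-49792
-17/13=-1.31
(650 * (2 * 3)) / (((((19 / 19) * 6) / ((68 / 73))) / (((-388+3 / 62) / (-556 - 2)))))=265785650 / 631377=420.96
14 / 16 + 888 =7111 / 8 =888.88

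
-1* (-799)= 799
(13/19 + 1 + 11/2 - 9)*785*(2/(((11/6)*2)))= -162495/209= -777.49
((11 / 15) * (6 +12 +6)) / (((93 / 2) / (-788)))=-138688 / 465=-298.25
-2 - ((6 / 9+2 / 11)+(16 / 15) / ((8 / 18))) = -866 / 165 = -5.25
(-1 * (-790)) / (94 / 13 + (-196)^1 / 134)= 344045 / 2512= 136.96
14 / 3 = 4.67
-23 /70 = -0.33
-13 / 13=-1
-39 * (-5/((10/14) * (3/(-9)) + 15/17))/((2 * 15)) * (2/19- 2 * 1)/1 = -41769/2185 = -19.12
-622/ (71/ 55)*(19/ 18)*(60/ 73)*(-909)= 1969469700/ 5183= 379986.44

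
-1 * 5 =-5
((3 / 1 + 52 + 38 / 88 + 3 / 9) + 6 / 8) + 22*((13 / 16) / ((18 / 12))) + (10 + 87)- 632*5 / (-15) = 49645 / 132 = 376.10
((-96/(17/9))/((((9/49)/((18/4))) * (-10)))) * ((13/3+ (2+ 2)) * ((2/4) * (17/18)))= 490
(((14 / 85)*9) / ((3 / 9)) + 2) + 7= 1143 / 85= 13.45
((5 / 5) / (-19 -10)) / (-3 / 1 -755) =1 / 21982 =0.00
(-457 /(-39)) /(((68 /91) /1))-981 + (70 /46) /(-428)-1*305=-318878815 /251022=-1270.32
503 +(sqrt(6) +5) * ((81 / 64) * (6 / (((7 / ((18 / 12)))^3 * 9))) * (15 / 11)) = 10935 * sqrt(6) / 965888 +485896339 / 965888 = 503.08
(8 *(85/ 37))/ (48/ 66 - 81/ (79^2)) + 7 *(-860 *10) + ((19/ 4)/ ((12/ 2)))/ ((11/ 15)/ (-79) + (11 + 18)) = -30005685481532495/ 498646661008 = -60174.24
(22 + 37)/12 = 59/12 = 4.92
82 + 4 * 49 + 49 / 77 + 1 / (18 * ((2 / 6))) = 18401 / 66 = 278.80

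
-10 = -10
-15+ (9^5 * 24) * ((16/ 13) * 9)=204073149/ 13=15697934.54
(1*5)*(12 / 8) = 15 / 2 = 7.50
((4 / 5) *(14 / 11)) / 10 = 28 / 275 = 0.10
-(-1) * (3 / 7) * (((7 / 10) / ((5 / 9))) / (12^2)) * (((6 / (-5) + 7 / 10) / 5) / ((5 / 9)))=-27 / 40000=-0.00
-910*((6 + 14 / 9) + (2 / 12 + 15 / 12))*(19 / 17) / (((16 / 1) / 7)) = -1149785 / 288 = -3992.31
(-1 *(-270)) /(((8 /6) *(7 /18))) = 3645 /7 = 520.71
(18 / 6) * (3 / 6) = 3 / 2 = 1.50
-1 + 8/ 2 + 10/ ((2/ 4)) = 23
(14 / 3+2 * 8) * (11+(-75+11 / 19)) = -74710 / 57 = -1310.70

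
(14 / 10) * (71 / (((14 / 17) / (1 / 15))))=1207 / 150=8.05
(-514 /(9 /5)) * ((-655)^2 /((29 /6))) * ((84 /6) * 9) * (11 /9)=-339599029000 /87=-3903437114.94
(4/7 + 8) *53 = 3180/7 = 454.29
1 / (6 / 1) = 1 / 6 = 0.17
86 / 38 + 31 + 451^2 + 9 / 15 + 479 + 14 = 19373147 / 95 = 203927.86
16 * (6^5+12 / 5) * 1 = 622272 / 5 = 124454.40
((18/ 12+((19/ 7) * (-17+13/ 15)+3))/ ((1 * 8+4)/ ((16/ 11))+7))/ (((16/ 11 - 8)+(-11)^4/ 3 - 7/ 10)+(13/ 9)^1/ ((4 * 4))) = -8713056/ 16480308817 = -0.00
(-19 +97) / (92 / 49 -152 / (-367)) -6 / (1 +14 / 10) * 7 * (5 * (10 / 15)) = -1502039 / 61818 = -24.30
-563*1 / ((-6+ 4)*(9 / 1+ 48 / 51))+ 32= 20387 / 338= 60.32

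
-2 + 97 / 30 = 37 / 30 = 1.23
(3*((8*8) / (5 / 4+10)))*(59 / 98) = 7552 / 735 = 10.27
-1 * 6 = -6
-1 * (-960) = 960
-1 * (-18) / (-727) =-18 / 727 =-0.02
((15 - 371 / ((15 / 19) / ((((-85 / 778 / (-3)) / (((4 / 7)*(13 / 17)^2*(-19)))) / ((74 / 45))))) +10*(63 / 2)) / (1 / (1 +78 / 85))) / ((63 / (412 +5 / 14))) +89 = 2481022382790739 / 583546567968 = 4251.63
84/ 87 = 28/ 29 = 0.97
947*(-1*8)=-7576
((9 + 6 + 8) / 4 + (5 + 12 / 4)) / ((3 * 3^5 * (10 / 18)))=11 / 324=0.03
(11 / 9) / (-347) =-11 / 3123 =-0.00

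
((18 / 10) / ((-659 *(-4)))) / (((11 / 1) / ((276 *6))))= 3726 / 36245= 0.10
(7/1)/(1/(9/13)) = 63/13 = 4.85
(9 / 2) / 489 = 3 / 326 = 0.01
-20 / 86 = -10 / 43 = -0.23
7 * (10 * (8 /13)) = 560 /13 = 43.08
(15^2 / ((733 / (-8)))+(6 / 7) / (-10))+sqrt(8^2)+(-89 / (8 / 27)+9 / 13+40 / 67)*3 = -159421486297 / 178764040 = -891.80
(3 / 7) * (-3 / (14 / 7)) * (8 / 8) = -9 / 14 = -0.64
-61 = -61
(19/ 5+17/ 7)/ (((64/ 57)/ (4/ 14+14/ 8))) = 354141/ 31360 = 11.29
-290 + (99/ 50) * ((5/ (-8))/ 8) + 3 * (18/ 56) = -289.19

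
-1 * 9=-9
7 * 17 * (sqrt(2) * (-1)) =-119 * sqrt(2) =-168.29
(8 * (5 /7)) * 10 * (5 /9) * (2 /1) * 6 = 8000 /21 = 380.95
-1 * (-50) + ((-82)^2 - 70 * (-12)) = 7614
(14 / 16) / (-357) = -1 / 408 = -0.00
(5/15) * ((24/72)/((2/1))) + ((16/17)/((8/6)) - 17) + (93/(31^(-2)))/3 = 9111077/306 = 29774.76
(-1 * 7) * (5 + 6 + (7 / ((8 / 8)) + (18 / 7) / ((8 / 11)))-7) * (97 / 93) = -39479 / 372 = -106.13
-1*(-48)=48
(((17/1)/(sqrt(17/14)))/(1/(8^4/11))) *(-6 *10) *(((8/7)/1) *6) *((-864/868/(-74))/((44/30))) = -9555148800 *sqrt(238)/6800563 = -21676.10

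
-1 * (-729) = 729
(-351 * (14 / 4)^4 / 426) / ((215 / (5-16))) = 3090087 / 488480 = 6.33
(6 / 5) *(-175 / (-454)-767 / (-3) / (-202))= -121084 / 114635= -1.06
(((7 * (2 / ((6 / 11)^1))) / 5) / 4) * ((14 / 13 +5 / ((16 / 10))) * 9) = 100947 / 2080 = 48.53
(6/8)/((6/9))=9/8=1.12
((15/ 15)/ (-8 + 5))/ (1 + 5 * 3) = -1/ 48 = -0.02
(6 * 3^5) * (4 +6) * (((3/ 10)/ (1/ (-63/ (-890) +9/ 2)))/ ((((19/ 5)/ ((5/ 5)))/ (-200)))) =-1779343200/ 1691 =-1052243.17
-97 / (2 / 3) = -291 / 2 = -145.50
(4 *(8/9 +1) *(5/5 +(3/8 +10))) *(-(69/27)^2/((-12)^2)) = -818363/209952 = -3.90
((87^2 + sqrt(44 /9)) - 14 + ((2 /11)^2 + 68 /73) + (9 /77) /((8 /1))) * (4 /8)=sqrt(11) /3 + 3737549987 /989296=3779.10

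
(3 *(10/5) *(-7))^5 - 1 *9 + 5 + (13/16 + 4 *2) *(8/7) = -1829677163/14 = -130691225.93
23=23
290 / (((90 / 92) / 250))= 667000 / 9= 74111.11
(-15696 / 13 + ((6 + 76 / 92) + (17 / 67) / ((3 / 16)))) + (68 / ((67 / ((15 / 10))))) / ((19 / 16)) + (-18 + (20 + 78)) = -1276535357 / 1141881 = -1117.92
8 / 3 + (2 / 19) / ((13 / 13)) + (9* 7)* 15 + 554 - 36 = 83549 / 57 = 1465.77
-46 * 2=-92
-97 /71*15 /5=-291 /71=-4.10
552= 552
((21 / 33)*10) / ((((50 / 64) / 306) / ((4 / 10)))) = 274176 / 275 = 997.00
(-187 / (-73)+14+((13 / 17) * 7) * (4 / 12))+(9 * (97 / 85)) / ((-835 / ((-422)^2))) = -1986010874 / 914325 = -2172.11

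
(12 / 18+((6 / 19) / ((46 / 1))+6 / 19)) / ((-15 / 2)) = -2594 / 19665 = -0.13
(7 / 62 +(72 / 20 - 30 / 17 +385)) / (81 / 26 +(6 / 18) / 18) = 715765167 / 5797000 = 123.47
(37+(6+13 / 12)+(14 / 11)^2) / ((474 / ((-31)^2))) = 63772921 / 688248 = 92.66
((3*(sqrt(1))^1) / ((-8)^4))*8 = 3 / 512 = 0.01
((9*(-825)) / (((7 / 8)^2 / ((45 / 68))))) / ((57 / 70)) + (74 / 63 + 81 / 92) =-2107301821 / 267444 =-7879.41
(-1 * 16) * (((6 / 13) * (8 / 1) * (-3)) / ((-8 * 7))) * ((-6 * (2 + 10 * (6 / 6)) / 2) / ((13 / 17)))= 176256 / 1183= 148.99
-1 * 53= -53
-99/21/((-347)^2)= -33/842863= -0.00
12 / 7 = 1.71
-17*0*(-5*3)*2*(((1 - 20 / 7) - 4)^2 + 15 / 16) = 0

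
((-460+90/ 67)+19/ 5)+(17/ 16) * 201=-1293337/ 5360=-241.29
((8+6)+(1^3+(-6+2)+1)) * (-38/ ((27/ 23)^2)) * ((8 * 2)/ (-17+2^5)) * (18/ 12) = -643264/ 1215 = -529.44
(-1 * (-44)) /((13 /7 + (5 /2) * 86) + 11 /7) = 28 /139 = 0.20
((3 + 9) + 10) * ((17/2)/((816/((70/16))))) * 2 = 385/192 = 2.01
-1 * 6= -6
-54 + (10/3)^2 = -386/9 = -42.89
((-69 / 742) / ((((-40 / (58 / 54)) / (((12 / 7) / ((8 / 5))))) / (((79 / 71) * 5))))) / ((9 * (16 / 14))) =263465 / 182068992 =0.00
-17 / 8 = -2.12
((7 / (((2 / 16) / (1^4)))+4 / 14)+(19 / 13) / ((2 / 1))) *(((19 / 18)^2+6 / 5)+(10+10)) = 41679797 / 32760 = 1272.28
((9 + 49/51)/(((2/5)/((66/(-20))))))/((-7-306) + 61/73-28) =101981/422144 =0.24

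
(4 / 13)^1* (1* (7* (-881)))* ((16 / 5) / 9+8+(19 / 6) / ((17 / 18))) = -16996252 / 765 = -22217.32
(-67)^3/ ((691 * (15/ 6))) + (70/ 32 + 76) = -5302211/ 55280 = -95.92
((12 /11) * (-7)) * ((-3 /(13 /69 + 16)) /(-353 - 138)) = -17388 /6032917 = -0.00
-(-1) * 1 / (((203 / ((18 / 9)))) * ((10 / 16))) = 16 / 1015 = 0.02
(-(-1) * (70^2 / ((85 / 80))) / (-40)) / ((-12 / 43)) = 21070 / 51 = 413.14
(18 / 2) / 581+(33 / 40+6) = 6.84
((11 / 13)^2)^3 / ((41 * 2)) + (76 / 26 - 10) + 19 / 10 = -5118114972 / 989495845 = -5.17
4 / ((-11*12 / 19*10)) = -19 / 330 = -0.06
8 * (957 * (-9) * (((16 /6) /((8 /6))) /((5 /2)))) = -55123.20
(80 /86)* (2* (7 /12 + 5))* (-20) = -207.75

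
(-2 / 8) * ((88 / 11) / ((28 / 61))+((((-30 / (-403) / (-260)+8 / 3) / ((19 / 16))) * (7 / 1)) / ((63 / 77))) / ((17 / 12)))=-1651836713 / 213216822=-7.75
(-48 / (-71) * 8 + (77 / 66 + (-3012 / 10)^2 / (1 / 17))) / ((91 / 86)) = 1457530.89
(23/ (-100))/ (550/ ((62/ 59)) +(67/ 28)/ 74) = -369334/ 840506925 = -0.00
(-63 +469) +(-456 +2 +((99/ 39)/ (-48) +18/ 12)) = -9683/ 208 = -46.55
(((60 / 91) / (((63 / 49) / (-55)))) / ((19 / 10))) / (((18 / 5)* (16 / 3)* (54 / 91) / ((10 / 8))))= -240625 / 147744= -1.63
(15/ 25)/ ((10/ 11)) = 0.66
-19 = -19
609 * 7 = 4263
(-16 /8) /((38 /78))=-78 /19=-4.11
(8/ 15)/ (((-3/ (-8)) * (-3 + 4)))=1.42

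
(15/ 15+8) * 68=612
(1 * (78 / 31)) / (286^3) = 3 / 27892436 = 0.00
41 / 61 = 0.67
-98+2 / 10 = -489 / 5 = -97.80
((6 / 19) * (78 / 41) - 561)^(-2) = 606841 / 190576775601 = 0.00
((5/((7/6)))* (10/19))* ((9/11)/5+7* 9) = 208440/1463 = 142.47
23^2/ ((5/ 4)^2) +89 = 10689/ 25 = 427.56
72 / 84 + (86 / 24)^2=13807 / 1008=13.70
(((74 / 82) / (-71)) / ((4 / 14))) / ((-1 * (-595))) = -37 / 494870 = -0.00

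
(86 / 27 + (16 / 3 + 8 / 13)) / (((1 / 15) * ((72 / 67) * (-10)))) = -107401 / 8424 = -12.75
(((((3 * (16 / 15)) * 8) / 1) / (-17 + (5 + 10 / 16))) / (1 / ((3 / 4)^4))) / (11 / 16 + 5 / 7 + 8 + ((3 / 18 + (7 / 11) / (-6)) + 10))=-171072 / 4675645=-0.04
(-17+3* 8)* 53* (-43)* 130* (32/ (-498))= 33182240/ 249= 133262.01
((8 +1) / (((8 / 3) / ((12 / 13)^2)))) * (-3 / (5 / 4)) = -5832 / 845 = -6.90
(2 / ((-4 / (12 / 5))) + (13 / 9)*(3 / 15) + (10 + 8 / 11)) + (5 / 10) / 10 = 3907 / 396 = 9.87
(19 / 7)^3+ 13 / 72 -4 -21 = -119093 / 24696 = -4.82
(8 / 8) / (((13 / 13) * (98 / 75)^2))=5625 / 9604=0.59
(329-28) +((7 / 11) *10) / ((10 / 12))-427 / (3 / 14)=-55573 / 33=-1684.03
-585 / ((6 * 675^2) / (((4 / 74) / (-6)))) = 13 / 6743250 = 0.00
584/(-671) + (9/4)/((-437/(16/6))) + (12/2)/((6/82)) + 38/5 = 88.72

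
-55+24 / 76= -1039 / 19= -54.68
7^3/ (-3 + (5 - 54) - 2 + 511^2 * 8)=343/ 2088914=0.00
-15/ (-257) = 15/ 257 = 0.06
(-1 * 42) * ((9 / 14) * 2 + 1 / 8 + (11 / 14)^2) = -2385 / 28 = -85.18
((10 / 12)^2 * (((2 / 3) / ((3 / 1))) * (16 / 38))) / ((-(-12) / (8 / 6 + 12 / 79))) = 8800 / 1094229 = 0.01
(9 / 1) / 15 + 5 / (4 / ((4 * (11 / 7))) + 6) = 494 / 365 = 1.35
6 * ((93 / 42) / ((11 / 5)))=465 / 77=6.04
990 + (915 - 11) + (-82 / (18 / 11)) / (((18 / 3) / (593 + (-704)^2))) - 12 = -74562877 / 18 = -4142382.06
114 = 114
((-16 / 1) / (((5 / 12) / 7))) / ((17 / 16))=-21504 / 85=-252.99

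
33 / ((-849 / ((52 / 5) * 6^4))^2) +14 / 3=49986529454 / 6006675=8321.83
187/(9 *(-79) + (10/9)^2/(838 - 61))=-0.26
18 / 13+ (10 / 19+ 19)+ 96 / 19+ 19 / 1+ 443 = 120527 / 247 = 487.96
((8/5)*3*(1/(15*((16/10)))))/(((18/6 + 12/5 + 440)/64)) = 64/2227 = 0.03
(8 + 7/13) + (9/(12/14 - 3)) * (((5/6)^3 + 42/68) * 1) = 279557/79560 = 3.51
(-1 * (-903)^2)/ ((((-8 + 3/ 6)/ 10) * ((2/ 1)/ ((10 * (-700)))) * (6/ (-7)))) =4439449000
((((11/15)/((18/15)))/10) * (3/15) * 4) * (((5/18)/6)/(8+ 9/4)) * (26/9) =286/448335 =0.00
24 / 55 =0.44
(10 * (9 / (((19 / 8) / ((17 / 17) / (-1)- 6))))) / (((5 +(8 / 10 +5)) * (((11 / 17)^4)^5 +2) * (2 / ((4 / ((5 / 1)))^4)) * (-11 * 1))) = 29132410722849799840574675968 / 127424199954571966455434417025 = 0.23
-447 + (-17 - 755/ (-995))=-92185/ 199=-463.24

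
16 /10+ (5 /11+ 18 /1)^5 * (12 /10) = 2068386575866 /805255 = 2568610.66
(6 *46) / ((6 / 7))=322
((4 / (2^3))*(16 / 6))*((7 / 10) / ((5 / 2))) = 28 / 75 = 0.37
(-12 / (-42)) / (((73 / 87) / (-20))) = -3480 / 511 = -6.81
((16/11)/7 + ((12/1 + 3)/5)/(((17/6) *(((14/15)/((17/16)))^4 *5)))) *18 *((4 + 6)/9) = 39009804595/3461742592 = 11.27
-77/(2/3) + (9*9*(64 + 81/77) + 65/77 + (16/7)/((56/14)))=793889/154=5155.12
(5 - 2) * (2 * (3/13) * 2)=36/13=2.77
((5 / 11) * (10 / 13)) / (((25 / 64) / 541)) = 69248 / 143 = 484.25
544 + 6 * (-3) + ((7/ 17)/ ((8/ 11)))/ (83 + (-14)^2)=526.00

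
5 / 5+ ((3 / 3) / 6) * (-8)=-1 / 3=-0.33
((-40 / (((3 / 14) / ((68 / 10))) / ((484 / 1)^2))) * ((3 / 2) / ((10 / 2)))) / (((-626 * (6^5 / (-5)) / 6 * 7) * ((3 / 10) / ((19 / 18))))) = -189161720 / 684531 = -276.34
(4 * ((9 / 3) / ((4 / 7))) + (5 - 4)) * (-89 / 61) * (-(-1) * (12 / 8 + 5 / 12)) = -22517 / 366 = -61.52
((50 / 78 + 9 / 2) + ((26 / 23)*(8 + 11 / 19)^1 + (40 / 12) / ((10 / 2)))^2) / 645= 5030213051 / 28822951170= 0.17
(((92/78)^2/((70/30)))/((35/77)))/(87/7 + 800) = 2116/1310595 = 0.00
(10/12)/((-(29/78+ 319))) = -65/24911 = -0.00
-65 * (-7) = 455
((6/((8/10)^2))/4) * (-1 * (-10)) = 375/16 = 23.44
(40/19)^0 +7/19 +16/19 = 42/19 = 2.21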